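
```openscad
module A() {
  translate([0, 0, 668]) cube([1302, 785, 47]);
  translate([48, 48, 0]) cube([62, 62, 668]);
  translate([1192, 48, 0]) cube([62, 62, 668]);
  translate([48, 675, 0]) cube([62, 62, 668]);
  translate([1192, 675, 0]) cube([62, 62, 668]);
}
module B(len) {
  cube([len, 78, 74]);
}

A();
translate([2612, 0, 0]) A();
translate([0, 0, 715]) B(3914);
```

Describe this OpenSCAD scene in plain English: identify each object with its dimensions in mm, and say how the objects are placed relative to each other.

A is a table with a 1302×785 mm rectangular top, 47 mm thick, top surface at z = 715 mm, supported by four 62×62 mm square legs, each inset 48 mm from the nearest pair of top edges, running from the floor.

B is a rectangular beam 3914 mm long (x), 78 mm deep (y), 74 mm thick (z).

The beam spans the tops of two tables placed 1310 mm apart, resting at z = 715 mm.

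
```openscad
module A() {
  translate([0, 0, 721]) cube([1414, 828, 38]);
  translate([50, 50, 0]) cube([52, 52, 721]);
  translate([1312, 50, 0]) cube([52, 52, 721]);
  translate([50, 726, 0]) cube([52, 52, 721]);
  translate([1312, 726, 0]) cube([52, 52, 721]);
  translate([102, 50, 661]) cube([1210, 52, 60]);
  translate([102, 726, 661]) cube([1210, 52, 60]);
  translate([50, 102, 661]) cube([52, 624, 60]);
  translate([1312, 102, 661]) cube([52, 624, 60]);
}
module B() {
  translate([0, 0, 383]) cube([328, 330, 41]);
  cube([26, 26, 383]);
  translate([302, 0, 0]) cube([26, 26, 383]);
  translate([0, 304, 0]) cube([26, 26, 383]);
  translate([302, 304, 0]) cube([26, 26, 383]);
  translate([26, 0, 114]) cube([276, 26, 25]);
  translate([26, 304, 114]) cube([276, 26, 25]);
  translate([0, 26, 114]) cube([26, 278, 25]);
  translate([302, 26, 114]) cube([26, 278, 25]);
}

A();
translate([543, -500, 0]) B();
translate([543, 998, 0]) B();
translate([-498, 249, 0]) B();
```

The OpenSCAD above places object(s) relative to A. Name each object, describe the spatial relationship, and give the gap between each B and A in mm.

Each stool's nearest face is 170 mm from the table's bounding box.

A is a table. B is a stool. Three stools sit around the table at the −y, +y, −x sides. The gap between each stool and the table is 170 mm.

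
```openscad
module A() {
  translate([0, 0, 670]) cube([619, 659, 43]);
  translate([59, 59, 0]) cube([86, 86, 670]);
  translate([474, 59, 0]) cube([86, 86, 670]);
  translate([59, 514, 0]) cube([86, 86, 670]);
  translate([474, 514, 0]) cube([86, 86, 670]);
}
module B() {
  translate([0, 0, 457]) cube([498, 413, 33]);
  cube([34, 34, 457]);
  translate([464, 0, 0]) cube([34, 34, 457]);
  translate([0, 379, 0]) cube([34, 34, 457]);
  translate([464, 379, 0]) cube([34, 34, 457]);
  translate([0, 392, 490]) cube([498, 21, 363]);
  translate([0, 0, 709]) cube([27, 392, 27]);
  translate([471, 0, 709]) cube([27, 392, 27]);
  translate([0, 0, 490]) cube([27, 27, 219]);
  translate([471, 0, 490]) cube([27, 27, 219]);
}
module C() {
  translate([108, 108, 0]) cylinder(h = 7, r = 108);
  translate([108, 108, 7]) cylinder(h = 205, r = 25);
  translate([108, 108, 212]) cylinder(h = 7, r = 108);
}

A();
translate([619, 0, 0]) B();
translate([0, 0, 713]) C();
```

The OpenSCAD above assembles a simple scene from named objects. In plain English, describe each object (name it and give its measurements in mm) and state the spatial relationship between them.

A is a table: top 619 mm (x) × 659 mm (y), 43 mm thick, upper face at z = 713 mm, on four 86×86 mm square legs, each inset 59 mm from the nearest pair of top edges, running from z = 0 to the bottom of the top.

B is a chair. The seat is a 498×413×33 mm slab with its top at z = 490 mm, on four 34×34 mm corner legs (flush with the seat edges, standing on z = 0). A flat backrest 21 mm thick, 363 mm tall, spans the full seat width and rises from the seat top along its +y edge, rear face flush with the rear of the seat. Two armrests of 27×27 mm section run along each side from the seat's front edge to the front of the backrest, top faces 246 mm above the seat top and outer faces flush with the seat's x-edges; a 27×27 mm post under the front of each armrest stands on the seat at the front corner.

C is a spool: two coaxial disc flanges of radius 108 mm and thickness 7 mm, joined by a core cylinder of radius 25 mm and height 205 mm. The lower flange rests on z = 0 and the three cylinders share a vertical axis.

The chair is against the table's +x side, with their −y faces flush. The spool is on top of the table.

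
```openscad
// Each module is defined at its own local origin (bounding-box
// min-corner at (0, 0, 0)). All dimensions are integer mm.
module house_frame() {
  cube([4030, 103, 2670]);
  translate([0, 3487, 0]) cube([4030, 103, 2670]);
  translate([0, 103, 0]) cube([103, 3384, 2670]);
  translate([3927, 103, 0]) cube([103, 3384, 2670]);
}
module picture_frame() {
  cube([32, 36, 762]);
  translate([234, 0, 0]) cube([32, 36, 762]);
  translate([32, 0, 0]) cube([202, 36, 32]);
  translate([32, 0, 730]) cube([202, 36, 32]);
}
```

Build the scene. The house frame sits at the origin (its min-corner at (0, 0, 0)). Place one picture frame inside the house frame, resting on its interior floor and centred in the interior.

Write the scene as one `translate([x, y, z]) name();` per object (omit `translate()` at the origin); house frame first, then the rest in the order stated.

house_frame();
translate([1882, 1777, 0]) picture_frame();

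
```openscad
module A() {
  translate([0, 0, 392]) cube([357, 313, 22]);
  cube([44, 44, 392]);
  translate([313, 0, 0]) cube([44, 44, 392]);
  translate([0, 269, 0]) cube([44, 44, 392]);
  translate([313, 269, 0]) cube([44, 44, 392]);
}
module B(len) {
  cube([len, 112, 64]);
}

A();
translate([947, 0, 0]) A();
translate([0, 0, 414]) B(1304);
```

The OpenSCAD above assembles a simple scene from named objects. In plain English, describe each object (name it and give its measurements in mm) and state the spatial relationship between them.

A is a four-legged stool. The seat is 357×313 mm, 22 mm thick, top at z = 414 mm. It stands on four square legs, each 44×44 mm in cross-section, from z = 0 to the seat underside, each flush with a corner of the seat.

B is a rectangular beam 1304 mm long (x), 112 mm deep (y), 64 mm thick (z).

The beam spans the tops of two stools placed 590 mm apart, resting at z = 414 mm.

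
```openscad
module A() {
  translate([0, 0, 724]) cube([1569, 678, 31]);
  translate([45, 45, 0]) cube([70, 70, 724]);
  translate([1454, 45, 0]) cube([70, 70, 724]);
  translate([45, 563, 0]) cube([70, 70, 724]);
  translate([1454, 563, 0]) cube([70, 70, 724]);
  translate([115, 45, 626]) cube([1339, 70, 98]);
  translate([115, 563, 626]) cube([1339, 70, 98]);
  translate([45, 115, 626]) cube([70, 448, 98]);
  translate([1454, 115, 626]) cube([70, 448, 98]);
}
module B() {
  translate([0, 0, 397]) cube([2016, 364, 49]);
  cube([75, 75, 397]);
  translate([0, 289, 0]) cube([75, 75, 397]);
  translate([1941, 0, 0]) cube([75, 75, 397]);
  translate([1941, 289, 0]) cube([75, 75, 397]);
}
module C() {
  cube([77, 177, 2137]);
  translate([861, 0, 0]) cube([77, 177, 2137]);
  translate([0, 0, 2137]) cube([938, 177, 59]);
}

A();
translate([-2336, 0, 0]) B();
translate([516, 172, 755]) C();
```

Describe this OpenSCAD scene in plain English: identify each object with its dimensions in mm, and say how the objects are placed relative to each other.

A is a table: top 1569 mm (x) × 678 mm (y), 31 mm thick, upper face at z = 755 mm, on four 70×70 mm square legs, each inset 45 mm from the nearest pair of top edges, running from z = 0 to the bottom of the top. Four apron rails, 70 mm thick and 98 mm tall, run between adjacent legs with their top edges flush with the underside of the top and their outer faces flush with the legs' outer faces.

B is a bench: a 2016×364 mm seat slab, 49 mm thick, top at z = 446 mm, on four 75×75 mm square legs flush with the seat corners and standing on z = 0.

C is a door frame. The clear opening is 784 mm wide and 2137 mm high. Two 77 mm wide jambs, 177 mm deep, stand either side of the opening from the floor to the top of the opening. A 59 mm thick head sits across the top of both jambs, spanning the full outside width of the frame.

The bench is on the floor beside the table on its −x side. The door frame is on top of the table.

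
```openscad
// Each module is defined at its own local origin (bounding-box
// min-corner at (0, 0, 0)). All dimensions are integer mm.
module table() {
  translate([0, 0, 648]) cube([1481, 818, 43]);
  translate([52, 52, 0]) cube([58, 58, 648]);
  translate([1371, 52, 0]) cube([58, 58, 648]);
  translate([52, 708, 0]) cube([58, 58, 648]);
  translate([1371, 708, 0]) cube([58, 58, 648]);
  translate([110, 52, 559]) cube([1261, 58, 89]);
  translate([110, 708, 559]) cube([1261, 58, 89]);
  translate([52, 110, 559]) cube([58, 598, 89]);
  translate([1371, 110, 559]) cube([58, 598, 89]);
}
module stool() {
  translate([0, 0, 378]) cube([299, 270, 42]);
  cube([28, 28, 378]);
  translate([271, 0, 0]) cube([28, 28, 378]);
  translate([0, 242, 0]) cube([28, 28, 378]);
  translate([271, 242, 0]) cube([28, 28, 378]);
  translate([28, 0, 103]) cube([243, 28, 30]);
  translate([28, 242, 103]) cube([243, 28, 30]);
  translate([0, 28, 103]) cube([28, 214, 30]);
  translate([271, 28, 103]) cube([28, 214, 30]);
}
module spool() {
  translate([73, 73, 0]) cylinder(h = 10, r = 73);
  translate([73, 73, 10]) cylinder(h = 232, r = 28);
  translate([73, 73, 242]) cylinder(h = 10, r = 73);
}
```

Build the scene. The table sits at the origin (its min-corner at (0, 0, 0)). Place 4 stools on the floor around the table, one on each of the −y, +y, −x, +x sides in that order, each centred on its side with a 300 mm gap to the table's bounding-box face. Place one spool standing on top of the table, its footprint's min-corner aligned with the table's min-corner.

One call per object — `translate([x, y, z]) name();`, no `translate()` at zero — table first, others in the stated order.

table();
translate([591, -570, 0]) stool();
translate([591, 1118, 0]) stool();
translate([-599, 274, 0]) stool();
translate([1781, 274, 0]) stool();
translate([0, 0, 691]) spool();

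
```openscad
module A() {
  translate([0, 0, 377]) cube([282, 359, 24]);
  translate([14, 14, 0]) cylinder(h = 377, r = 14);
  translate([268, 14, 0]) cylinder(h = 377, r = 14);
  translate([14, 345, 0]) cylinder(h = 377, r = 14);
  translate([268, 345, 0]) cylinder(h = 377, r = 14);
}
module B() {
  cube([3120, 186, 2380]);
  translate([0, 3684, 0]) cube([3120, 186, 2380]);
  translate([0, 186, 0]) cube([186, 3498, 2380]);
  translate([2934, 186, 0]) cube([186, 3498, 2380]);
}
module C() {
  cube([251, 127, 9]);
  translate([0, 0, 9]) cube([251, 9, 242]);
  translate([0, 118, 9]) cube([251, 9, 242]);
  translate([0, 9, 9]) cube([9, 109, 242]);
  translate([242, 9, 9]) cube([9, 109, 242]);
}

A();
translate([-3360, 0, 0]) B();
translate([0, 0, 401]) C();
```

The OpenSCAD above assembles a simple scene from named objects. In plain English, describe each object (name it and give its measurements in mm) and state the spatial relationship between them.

A is a four-legged stool. The seat is a 282×359×24 mm slab whose top surface is at z = 401 mm; four round legs, each 28 mm in diameter, run from the floor (z = 0) to the underside of the seat, each leg's axis is inset half a diameter from the nearest pair of seat edges (so the leg's bounding box is flush with the corner).

B is a box-shaped house frame (walls only): outside footprint 3120×3870 mm, wall height 2380 mm, wall thickness 186 mm. The two y-facing walls run the full x-width; the two x-facing walls fit between the inner faces of the y-facing walls.

C is an open-topped rectangular box: outside dimensions 251×127×251 mm, with a uniform wall and base thickness of 9 mm. The base is a full 251×127 slab on the floor; four walls sit on top of the base. The front and back walls (the −y and +y sides) span the full width; the two side walls fit between them.

The house frame is on the floor beside the stool on its −x side. The open box is on top of the stool.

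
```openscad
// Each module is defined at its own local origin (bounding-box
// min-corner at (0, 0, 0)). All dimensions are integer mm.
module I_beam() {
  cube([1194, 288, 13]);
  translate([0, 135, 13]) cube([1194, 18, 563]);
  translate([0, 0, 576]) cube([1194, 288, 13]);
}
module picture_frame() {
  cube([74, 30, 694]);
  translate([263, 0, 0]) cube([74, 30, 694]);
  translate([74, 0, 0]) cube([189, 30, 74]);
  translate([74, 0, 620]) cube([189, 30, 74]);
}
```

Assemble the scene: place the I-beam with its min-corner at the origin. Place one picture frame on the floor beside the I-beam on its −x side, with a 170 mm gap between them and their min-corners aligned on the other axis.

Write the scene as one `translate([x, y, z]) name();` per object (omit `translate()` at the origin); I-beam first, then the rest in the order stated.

I_beam();
translate([-507, 0, 0]) picture_frame();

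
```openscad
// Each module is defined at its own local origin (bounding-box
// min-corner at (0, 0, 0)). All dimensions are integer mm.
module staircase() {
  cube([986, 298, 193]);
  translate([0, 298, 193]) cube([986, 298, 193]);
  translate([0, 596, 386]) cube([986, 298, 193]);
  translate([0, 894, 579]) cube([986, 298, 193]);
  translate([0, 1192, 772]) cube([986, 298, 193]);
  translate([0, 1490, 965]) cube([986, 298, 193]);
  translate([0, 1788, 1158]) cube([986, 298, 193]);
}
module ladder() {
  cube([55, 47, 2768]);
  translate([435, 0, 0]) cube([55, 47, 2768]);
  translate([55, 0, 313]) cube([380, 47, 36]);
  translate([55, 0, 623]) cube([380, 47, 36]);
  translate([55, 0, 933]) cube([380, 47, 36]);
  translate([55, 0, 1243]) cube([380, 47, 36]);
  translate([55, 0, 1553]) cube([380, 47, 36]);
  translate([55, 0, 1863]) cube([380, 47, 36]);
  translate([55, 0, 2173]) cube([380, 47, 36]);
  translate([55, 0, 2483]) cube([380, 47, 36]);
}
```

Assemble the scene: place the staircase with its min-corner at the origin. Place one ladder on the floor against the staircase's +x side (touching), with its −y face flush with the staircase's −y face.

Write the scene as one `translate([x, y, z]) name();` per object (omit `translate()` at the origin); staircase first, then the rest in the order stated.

staircase();
translate([986, 0, 0]) ladder();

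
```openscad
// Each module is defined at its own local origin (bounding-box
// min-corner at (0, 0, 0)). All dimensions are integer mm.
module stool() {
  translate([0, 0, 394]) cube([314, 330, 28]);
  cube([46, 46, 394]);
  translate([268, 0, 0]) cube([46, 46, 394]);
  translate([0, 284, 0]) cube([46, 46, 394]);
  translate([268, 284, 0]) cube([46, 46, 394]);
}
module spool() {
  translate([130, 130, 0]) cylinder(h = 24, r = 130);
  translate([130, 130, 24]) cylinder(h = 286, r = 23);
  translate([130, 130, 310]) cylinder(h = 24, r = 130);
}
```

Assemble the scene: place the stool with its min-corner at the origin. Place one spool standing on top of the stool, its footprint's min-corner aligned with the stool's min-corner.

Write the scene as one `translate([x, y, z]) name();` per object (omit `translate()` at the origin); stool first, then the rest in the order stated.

stool();
translate([0, 0, 422]) spool();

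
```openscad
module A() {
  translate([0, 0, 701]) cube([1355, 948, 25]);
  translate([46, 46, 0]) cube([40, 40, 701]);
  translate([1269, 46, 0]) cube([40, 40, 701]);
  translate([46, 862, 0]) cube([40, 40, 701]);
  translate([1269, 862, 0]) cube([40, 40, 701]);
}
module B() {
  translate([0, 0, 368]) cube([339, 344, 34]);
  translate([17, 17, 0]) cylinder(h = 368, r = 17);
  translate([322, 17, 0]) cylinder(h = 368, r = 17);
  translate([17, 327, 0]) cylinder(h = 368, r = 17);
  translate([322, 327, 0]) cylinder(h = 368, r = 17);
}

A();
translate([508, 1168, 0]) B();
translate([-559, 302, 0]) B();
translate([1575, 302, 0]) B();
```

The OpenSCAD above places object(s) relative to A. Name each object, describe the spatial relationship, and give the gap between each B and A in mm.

Each stool's nearest face is 220 mm from the table's bounding box.

A is a table. B is a stool. Three stools sit around the table at the +y, −x, +x sides. The gap between each stool and the table is 220 mm.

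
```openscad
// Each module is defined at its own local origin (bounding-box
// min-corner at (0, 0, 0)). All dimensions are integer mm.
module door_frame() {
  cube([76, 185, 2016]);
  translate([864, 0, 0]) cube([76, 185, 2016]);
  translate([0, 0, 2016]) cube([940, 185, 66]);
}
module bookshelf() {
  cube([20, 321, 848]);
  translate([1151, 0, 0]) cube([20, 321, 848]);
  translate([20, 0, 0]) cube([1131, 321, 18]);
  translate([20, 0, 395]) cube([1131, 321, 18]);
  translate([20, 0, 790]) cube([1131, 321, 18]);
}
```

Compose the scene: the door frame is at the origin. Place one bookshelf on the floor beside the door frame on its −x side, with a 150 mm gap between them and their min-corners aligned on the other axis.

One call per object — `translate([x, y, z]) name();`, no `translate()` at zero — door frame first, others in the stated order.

door_frame();
translate([-1321, 0, 0]) bookshelf();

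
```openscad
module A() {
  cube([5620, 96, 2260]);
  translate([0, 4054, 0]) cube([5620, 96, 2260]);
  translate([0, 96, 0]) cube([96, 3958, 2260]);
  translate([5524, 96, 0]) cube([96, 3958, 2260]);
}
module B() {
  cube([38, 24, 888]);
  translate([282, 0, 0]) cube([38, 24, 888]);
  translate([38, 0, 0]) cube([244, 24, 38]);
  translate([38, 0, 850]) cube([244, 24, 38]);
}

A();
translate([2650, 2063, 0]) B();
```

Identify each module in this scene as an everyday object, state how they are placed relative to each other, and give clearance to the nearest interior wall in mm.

Clearances: x = 2554, y = 1967; minimum 1967 mm.

A is a house frame. B is a picture frame. The picture frame sits inside the house frame, centred. The clearance to the nearest interior wall is 1967 mm.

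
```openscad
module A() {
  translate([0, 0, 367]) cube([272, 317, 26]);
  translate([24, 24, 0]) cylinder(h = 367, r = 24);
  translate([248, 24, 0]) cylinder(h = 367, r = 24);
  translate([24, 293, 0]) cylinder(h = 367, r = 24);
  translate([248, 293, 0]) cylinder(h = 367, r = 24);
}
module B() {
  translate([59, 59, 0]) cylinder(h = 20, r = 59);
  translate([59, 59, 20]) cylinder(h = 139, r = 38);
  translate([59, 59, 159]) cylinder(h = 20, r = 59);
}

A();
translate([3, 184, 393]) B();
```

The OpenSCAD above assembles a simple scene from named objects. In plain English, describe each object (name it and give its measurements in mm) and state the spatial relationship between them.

A is a four-legged stool. The seat is a 272×317×26 mm slab whose top surface is at z = 393 mm; four round legs, each 48 mm in diameter, run from the floor (z = 0) to the underside of the seat, each leg's axis is inset half a diameter from the nearest pair of seat edges (so the leg's bounding box is flush with the corner).

B is a spool: two coaxial disc flanges of radius 59 mm and thickness 20 mm, joined by a core cylinder of radius 38 mm and height 139 mm. The lower flange rests on z = 0 and the three cylinders share a vertical axis.

The spool is on top of the stool.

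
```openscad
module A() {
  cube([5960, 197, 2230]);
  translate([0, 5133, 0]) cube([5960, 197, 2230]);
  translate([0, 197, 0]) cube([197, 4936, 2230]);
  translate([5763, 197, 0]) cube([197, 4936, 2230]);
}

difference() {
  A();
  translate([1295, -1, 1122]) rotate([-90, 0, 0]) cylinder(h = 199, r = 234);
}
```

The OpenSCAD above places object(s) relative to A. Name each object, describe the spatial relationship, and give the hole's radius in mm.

A is a house frame. The house frame has a circular hole through its front wall. The hole's radius is 234 mm.

The subtracted cylinder has r = 234 mm.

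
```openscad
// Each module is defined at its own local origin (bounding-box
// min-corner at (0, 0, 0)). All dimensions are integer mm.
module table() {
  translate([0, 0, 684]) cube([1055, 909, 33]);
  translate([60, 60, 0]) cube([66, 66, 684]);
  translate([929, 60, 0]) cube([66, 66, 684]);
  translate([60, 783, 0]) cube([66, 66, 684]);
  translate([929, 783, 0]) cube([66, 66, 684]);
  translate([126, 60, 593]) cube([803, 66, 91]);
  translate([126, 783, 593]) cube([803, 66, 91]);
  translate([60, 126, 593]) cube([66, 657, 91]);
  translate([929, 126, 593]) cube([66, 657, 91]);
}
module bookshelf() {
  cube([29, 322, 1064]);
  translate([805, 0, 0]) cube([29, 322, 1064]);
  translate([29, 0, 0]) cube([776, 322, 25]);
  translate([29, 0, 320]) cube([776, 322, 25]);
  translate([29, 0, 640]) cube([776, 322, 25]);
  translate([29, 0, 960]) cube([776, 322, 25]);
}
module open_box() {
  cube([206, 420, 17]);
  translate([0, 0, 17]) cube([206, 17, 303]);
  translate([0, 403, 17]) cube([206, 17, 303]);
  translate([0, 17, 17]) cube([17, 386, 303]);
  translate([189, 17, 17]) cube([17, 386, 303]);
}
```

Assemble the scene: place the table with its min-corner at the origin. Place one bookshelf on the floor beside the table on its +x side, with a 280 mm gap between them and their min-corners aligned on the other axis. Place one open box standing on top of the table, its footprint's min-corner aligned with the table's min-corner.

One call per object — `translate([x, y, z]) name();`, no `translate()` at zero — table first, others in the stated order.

table();
translate([1335, 0, 0]) bookshelf();
translate([0, 0, 717]) open_box();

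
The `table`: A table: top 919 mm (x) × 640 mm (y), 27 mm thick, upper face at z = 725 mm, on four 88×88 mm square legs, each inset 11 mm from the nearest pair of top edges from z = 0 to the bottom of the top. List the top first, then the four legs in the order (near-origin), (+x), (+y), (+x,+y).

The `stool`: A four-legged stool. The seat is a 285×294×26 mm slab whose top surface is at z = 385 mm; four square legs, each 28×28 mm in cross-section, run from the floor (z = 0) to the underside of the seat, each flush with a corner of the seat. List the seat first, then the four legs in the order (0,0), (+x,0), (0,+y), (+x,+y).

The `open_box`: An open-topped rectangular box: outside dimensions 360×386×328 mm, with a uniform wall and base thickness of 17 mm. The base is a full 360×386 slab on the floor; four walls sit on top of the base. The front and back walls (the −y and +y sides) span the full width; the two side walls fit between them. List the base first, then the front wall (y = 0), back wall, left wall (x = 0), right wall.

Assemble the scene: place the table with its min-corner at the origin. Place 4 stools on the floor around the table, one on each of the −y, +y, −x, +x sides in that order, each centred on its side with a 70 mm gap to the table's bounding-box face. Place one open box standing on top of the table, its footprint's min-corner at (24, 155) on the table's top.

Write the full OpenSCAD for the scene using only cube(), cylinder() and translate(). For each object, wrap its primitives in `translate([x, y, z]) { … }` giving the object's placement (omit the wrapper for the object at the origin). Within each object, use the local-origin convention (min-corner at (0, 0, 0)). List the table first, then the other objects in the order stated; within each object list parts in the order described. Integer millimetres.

translate([0, 0, 698]) cube([919, 640, 27]);
translate([11, 11, 0]) cube([88, 88, 698]);
translate([820, 11, 0]) cube([88, 88, 698]);
translate([11, 541, 0]) cube([88, 88, 698]);
translate([820, 541, 0]) cube([88, 88, 698]);
translate([317, -364, 0]) {
  translate([0, 0, 359]) cube([285, 294, 26]);
  cube([28, 28, 359]);
  translate([257, 0, 0]) cube([28, 28, 359]);
  translate([0, 266, 0]) cube([28, 28, 359]);
  translate([257, 266, 0]) cube([28, 28, 359]);
}
translate([317, 710, 0]) {
  translate([0, 0, 359]) cube([285, 294, 26]);
  cube([28, 28, 359]);
  translate([257, 0, 0]) cube([28, 28, 359]);
  translate([0, 266, 0]) cube([28, 28, 359]);
  translate([257, 266, 0]) cube([28, 28, 359]);
}
translate([-355, 173, 0]) {
  translate([0, 0, 359]) cube([285, 294, 26]);
  cube([28, 28, 359]);
  translate([257, 0, 0]) cube([28, 28, 359]);
  translate([0, 266, 0]) cube([28, 28, 359]);
  translate([257, 266, 0]) cube([28, 28, 359]);
}
translate([989, 173, 0]) {
  translate([0, 0, 359]) cube([285, 294, 26]);
  cube([28, 28, 359]);
  translate([257, 0, 0]) cube([28, 28, 359]);
  translate([0, 266, 0]) cube([28, 28, 359]);
  translate([257, 266, 0]) cube([28, 28, 359]);
}
translate([24, 155, 725]) {
  cube([360, 386, 17]);
  translate([0, 0, 17]) cube([360, 17, 311]);
  translate([0, 369, 17]) cube([360, 17, 311]);
  translate([0, 17, 17]) cube([17, 352, 311]);
  translate([343, 17, 17]) cube([17, 352, 311]);
}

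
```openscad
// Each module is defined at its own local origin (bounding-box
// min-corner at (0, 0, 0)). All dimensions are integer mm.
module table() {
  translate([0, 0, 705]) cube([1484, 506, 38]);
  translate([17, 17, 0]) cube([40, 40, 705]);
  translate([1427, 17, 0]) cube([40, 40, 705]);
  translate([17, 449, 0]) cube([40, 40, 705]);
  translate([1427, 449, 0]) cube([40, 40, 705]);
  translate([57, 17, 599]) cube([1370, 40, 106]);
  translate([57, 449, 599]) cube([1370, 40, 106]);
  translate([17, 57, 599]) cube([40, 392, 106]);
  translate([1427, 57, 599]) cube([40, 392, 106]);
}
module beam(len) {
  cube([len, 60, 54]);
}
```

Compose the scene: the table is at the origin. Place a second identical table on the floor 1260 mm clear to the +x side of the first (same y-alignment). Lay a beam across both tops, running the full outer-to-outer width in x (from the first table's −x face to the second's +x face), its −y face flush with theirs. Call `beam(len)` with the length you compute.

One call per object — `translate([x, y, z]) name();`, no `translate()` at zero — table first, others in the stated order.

table();
translate([2744, 0, 0]) table();
translate([0, 0, 743]) beam(4228);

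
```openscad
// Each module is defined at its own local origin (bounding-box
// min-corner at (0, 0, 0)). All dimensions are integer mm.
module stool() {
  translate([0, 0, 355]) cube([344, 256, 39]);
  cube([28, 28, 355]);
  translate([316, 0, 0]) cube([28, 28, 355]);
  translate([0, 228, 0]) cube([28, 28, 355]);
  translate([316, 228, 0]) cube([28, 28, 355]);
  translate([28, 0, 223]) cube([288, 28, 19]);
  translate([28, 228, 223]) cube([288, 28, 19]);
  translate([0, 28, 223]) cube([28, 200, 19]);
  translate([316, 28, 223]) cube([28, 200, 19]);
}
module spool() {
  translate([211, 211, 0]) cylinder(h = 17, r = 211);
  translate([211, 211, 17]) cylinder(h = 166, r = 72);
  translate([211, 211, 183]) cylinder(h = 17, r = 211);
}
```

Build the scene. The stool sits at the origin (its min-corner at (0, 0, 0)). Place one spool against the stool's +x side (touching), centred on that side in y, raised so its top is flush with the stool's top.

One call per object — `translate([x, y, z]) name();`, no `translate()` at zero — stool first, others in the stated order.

stool();
translate([344, -83, 194]) spool();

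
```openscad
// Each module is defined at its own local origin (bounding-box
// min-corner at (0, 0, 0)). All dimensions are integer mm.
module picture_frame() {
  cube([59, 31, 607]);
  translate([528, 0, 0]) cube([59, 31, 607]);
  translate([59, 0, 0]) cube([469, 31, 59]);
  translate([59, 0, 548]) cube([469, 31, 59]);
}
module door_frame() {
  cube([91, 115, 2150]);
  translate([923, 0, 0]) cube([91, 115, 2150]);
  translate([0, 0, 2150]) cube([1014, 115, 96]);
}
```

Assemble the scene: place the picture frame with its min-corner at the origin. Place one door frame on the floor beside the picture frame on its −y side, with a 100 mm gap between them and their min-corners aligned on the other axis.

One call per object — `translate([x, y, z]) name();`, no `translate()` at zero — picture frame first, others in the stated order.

picture_frame();
translate([0, -215, 0]) door_frame();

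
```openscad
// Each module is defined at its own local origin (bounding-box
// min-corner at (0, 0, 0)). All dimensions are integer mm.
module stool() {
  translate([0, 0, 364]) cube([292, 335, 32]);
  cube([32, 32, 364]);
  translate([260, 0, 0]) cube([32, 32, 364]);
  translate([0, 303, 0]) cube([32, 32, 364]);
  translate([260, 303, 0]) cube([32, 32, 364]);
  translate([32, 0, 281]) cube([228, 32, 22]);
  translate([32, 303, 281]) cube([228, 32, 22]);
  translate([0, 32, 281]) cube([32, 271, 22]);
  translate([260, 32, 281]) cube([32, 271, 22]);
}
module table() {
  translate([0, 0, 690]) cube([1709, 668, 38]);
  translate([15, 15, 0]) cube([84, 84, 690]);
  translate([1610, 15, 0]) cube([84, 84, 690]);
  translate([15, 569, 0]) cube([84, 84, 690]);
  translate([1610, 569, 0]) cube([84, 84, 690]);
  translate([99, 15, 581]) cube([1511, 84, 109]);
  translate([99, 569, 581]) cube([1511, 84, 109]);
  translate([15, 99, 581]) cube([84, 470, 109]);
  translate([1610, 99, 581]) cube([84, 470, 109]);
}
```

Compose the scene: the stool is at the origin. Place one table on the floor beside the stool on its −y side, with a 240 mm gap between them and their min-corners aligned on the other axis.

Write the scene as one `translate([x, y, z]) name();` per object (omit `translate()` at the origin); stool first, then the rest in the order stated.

stool();
translate([0, -908, 0]) table();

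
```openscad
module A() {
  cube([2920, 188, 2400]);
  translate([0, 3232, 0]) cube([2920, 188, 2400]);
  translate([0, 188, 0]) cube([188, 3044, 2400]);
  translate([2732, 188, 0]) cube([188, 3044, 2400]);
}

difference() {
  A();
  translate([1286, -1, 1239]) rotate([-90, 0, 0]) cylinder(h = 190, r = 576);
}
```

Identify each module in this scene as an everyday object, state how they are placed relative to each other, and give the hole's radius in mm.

A is a house frame. The house frame has a circular hole through its front wall. The hole's radius is 576 mm.

The subtracted cylinder has r = 576 mm.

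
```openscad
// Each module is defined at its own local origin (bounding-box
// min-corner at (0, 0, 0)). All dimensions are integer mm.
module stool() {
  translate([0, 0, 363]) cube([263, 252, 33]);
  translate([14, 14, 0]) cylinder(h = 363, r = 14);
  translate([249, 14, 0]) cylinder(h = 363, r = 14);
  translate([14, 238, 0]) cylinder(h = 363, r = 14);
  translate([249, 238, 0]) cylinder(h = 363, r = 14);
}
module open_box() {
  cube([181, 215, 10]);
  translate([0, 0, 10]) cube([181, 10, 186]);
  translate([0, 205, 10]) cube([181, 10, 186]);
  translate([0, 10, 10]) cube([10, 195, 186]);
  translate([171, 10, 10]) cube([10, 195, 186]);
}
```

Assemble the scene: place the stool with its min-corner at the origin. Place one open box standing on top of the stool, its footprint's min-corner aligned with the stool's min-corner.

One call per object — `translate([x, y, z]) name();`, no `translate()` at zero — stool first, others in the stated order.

stool();
translate([0, 0, 396]) open_box();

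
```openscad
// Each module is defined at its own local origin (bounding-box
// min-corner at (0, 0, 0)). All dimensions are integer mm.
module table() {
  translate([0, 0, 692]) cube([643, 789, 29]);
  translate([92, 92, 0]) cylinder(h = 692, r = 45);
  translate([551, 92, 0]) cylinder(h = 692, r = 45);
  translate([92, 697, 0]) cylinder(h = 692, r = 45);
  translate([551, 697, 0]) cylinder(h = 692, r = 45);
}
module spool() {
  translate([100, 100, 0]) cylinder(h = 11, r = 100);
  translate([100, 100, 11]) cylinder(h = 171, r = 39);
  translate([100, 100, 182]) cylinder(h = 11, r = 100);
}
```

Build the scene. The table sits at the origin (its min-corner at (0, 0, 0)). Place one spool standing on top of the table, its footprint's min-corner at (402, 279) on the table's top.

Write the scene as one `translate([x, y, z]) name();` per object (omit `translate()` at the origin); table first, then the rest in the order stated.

table();
translate([402, 279, 721]) spool();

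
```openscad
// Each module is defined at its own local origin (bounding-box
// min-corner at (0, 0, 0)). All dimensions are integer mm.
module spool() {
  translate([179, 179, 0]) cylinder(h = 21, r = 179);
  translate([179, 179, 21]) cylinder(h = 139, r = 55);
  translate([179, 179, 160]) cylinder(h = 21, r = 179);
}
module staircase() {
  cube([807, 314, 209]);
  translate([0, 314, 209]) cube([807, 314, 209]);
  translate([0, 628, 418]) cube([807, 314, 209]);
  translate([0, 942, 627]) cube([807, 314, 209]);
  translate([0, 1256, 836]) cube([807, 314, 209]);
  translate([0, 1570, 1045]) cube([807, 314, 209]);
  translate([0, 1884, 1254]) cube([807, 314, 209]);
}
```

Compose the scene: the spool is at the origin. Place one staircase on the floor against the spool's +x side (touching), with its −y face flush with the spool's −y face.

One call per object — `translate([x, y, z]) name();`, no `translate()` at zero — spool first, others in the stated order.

spool();
translate([358, 0, 0]) staircase();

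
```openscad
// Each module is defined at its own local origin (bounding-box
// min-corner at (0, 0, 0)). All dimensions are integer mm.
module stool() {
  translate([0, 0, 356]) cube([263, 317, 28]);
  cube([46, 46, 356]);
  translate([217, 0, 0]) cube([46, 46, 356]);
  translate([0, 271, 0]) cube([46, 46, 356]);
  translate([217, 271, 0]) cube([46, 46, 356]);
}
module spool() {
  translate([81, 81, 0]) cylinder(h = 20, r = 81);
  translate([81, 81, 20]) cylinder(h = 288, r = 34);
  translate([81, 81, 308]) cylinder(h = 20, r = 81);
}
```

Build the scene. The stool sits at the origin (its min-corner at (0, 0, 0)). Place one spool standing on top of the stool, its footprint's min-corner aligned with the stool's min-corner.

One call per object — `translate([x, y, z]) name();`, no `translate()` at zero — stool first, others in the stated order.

stool();
translate([0, 0, 384]) spool();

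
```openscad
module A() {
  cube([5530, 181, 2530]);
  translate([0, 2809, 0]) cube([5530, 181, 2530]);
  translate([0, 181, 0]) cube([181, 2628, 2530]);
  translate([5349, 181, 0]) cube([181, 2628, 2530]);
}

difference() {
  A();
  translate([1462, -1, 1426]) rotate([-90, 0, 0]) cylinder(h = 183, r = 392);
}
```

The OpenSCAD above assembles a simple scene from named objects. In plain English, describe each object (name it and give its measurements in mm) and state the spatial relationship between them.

A is a box-shaped house frame (walls only): outside footprint 5530×2990 mm, wall height 2530 mm, wall thickness 181 mm. The two y-facing walls run the full x-width; the two x-facing walls fit between the inner faces of the y-facing walls.

The house frame has a circular hole of radius 392 mm through its front wall, centred at (x = 1462, z = 1426).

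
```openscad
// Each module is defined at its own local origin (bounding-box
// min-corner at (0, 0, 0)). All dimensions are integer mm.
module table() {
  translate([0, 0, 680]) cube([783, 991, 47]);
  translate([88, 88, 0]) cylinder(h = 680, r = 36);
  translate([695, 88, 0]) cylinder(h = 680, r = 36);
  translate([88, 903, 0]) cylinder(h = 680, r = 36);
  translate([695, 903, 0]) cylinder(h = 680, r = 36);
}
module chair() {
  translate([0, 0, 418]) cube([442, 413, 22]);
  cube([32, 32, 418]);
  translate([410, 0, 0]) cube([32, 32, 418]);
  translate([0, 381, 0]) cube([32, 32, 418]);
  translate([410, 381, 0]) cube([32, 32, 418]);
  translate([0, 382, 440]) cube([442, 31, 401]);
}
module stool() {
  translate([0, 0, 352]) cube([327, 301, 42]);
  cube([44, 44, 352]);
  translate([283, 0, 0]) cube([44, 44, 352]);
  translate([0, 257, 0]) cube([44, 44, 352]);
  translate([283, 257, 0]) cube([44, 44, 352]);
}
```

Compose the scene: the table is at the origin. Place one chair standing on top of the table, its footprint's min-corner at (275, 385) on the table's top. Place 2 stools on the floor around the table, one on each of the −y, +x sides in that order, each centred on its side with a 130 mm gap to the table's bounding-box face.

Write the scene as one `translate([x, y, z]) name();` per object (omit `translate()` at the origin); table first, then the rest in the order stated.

table();
translate([275, 385, 727]) chair();
translate([228, -431, 0]) stool();
translate([913, 345, 0]) stool();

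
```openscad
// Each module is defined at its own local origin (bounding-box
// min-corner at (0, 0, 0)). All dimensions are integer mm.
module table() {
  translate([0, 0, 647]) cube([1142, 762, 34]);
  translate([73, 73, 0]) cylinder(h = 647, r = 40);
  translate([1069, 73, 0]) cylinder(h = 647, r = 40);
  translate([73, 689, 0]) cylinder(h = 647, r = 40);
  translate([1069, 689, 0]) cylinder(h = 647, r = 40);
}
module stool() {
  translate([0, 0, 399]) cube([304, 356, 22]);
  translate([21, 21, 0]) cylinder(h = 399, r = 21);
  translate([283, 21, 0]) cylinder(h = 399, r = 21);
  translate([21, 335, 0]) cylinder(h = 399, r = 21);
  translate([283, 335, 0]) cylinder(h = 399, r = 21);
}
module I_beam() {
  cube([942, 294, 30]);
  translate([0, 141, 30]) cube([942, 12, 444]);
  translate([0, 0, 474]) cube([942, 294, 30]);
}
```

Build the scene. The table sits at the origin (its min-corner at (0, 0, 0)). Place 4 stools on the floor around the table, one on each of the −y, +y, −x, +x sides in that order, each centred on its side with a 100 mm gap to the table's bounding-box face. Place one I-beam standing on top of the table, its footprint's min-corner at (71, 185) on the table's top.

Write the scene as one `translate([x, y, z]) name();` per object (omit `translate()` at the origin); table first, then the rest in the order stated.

table();
translate([419, -456, 0]) stool();
translate([419, 862, 0]) stool();
translate([-404, 203, 0]) stool();
translate([1242, 203, 0]) stool();
translate([71, 185, 681]) I_beam();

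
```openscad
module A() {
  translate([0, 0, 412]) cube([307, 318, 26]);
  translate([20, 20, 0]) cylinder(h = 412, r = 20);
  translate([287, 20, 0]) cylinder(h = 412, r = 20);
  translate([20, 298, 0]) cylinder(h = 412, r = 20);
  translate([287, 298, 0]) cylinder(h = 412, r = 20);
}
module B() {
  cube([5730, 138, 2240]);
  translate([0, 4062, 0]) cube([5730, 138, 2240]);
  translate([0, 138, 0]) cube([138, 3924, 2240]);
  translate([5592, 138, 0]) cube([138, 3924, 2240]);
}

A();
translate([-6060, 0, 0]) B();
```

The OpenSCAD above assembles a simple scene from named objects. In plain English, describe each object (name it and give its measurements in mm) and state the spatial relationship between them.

A is a four-legged stool. The seat is a 307×318×26 mm slab whose top surface is at z = 438 mm; four round legs, each 40 mm in diameter, run from the floor (z = 0) to the underside of the seat, each leg's axis is inset half a diameter from the nearest pair of seat edges (so the leg's bounding box is flush with the corner).

B is the wall frame of a small rectangular building: four walls, each 2240 mm tall and 138 mm thick, enclosing a footprint 5730 mm (x) by 4200 mm (y) outside-to-outside, with no floor or roof. The front and back walls (the −y and +y sides) span the full width; the two side walls fit between them.

The house frame is on the floor beside the stool on its −x side.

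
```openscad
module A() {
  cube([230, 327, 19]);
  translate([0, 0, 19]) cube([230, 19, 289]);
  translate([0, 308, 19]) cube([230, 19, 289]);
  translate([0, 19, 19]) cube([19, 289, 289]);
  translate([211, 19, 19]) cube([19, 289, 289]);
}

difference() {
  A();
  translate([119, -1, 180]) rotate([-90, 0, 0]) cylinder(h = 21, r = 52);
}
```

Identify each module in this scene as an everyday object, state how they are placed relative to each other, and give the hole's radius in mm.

A is an open box. The open box has a circular hole through its front wall. The hole's radius is 52 mm.

The subtracted cylinder has r = 52 mm.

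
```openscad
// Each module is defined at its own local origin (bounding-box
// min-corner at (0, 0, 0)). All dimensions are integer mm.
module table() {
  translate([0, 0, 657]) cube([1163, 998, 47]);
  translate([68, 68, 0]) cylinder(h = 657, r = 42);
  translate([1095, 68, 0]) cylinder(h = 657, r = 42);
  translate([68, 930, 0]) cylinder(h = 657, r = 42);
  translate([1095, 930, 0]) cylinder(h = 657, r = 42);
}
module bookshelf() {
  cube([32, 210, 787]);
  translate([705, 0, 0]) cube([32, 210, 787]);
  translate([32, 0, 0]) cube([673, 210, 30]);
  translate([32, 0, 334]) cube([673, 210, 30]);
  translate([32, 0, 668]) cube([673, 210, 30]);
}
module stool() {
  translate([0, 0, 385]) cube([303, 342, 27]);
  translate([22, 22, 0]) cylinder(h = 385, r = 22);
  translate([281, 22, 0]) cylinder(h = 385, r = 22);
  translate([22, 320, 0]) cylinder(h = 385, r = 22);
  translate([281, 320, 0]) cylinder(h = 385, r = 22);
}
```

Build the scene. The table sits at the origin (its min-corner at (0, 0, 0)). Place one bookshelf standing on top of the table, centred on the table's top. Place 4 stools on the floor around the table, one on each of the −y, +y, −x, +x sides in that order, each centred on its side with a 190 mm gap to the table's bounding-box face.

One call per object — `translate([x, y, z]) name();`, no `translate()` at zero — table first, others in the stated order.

table();
translate([213, 394, 704]) bookshelf();
translate([430, -532, 0]) stool();
translate([430, 1188, 0]) stool();
translate([-493, 328, 0]) stool();
translate([1353, 328, 0]) stool();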